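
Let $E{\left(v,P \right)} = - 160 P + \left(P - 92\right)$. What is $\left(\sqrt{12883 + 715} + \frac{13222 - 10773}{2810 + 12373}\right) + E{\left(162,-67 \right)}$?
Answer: $\frac{160350112}{15183} + \sqrt{13598} \approx 10678.0$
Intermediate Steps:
$E{\left(v,P \right)} = -92 - 159 P$ ($E{\left(v,P \right)} = - 160 P + \left(P - 92\right) = - 160 P + \left(-92 + P\right) = -92 - 159 P$)
$\left(\sqrt{12883 + 715} + \frac{13222 - 10773}{2810 + 12373}\right) + E{\left(162,-67 \right)} = \left(\sqrt{12883 + 715} + \frac{13222 - 10773}{2810 + 12373}\right) - -10561 = \left(\sqrt{13598} + \frac{2449}{15183}\right) + \left(-92 + 10653\right) = \left(\sqrt{13598} + 2449 \cdot \frac{1}{15183}\right) + 10561 = \left(\sqrt{13598} + \frac{2449}{15183}\right) + 10561 = \left(\frac{2449}{15183} + \sqrt{13598}\right) + 10561 = \frac{160350112}{15183} + \sqrt{13598}$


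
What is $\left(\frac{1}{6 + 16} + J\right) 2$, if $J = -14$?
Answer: $- \frac{307}{11} \approx -27.909$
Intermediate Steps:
$\left(\frac{1}{6 + 16} + J\right) 2 = \left(\frac{1}{6 + 16} - 14\right) 2 = \left(\frac{1}{22} - 14\right) 2 = \left(- \frac{307}{22}\right) 2 = - \frac{307}{11}$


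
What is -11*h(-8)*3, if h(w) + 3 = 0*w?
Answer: 99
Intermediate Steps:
h(w) = -3 (h(w) = -3 + 0*w = -3 + 0 = -3)
-11*h(-8)*3 = -11*(-3)*3 = 33*3 = 99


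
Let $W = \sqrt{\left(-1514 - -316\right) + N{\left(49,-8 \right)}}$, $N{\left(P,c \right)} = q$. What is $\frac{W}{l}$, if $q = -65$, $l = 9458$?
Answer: $\frac{i \sqrt{1263}}{9458} \approx 0.0037575 i$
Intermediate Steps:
$N{\left(P,c \right)} = -65$
$W = i \sqrt{1263}$ ($W = \sqrt{\left(-1514 - -316\right) - 65} = \sqrt{\left(-1514 + 316\right) - 65} = \sqrt{-1198 - 65} = \sqrt{-1263} = i \sqrt{1263} \approx 35.539 i$)
$\frac{W}{l} = \frac{i \sqrt{1263}}{9458}$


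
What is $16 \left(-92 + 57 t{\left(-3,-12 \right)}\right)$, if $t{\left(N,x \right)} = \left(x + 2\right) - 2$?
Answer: $-12416$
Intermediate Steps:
$t{\left(N,x \right)} = x$ ($t{\left(N,x \right)} = \left(2 + x\right) - 2 = x$)
$16 \left(-92 + 57 t{\left(-3,-12 \right)}\right) = 16 \left(-92 + 57 \left(-12\right)\right) = 16 \left(-92 - 684\right) = 16 \left(-776\right) = -12416$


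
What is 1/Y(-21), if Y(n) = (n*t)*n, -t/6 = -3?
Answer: 1/7938 ≈ 0.00012598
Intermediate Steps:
t = 18 (t = -6*(-3) = 18)
Y(n) = 18*n² (Y(n) = (n*18)*n = (18*n)*n = 18*n²)
1/Y(-21) = 1/(18*(-21)²) = 1/(18*441) = 1/7938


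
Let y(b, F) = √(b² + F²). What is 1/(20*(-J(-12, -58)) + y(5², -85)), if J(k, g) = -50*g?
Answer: -1160/67279843 - √314/672798430 ≈ -1.7268e-5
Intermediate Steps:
y(b, F) = √(F² + b²)
1/(20*(-J(-12, -58)) + y(5², -85)) = 1/(20*(-(-50)*(-58)) + √((-85)² + (5²)²)) = 1/(20*(-1*2900) + √(7225 + 25²)) = 1/(20*(-2900) + √(7225 + 625)) = 1/(-58000 + √7850) = 1/(-58000 + 5*√314)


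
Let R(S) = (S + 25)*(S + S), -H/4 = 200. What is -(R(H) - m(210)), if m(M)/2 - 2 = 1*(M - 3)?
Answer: -1239582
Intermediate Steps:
H = -800 (H = -4*200 = -800)
R(S) = 2*S*(25 + S) (R(S) = (25 + S)*(2*S) = 2*S*(25 + S))
m(M) = -2 + 2*M (m(M) = 4 + 2*(1*(M - 3)) = 4 + 2*(1*(-3 + M)) = 4 + 2*(-3 + M) = 4 + (-6 + 2*M) = -2 + 2*M)
-(R(H) - m(210)) = -(2*(-800)*(25 - 800) - (-2 + 2*210)) = -(2*(-800)*(-775) - (-2 + 420)) = -(1240000 - 1*418) = -(1240000 - 418) = -1*1239582 = -1239582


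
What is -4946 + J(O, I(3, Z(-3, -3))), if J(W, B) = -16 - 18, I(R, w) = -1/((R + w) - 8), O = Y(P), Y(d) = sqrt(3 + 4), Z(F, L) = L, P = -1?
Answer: -4980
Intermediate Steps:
Y(d) = sqrt(7)
O = sqrt(7) ≈ 2.6458
I(R, w) = -1/(-8 + R + w)
J(W, B) = -34
-4946 + J(O, I(3, Z(-3, -3))) = -4946 - 34 = -4980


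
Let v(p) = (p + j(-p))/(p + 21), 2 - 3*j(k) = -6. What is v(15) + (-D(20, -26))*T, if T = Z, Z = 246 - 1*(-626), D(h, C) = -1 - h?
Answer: 1977749/108 ≈ 18313.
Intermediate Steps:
j(k) = 8/3 (j(k) = ⅔ - ⅓*(-6) = ⅔ + 2 = 8/3)
v(p) = (8/3 + p)/(21 + p) (v(p) = (p + 8/3)/(p + 21) = (8/3 + p)/(21 + p))
Z = 872 (Z = 246 + 626 = 872)
T = 872
v(15) + (-D(20, -26))*T = (8/3 + 15)/(21 + 15) - (-1 - 1*20)*872 = (53/3)/36 - (-1 - 20)*872 = (1/36)*(53/3) - 1*(-21)*872 = 53/108 + 21*872 = 53/108 + 18312 = 1977749/108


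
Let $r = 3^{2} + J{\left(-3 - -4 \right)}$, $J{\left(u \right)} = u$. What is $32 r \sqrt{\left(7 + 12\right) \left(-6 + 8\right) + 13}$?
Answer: $320 \sqrt{51} \approx 2285.3$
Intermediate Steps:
$r = 10$ ($r = 3^{2} - -1 = 9 + \left(-3 + 4\right) = 9 + 1 = 10$)
$32 r \sqrt{\left(7 + 12\right) \left(-6 + 8\right) + 13} = 32 \cdot 10 \sqrt{\left(7 + 12\right) \left(-6 + 8\right) + 13} = 320 \sqrt{19 \cdot 2 + 13} = 320 \sqrt{38 + 13} = 320 \sqrt{51}$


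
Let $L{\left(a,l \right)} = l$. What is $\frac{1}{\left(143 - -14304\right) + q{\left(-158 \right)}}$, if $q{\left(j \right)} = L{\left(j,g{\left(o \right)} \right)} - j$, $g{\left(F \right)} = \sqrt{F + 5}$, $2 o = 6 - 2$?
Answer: $\frac{14605}{213306018} - \frac{\sqrt{7}}{213306018} \approx 6.8457 \cdot 10^{-5}$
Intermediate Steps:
$o = 2$ ($o = \frac{6 - 2}{2} = \frac{1}{2} \cdot 4 = 2$)
$g{\left(F \right)} = \sqrt{5 + F}$
$q{\left(j \right)} = \sqrt{7} - j$ ($q{\left(j \right)} = \sqrt{5 + 2} - j = \sqrt{7} - j$)
$\frac{1}{\left(143 - -14304\right) + q{\left(-158 \right)}} = \frac{1}{\left(143 - -14304\right) + \left(\sqrt{7} - -158\right)} = \frac{1}{\left(143 + 14304\right) + \left(\sqrt{7} + 158\right)} = \frac{1}{14447 + \left(158 + \sqrt{7}\right)} = \frac{1}{14605 + \sqrt{7}}$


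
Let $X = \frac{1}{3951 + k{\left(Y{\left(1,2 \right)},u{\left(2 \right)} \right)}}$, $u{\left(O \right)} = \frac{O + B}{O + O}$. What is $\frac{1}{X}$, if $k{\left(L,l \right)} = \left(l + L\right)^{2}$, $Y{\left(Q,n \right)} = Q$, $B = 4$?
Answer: $\frac{15829}{4} \approx 3957.3$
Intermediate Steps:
$u{\left(O \right)} = \frac{4 + O}{2 O}$ ($u{\left(O \right)} = \frac{O + 4}{O + O} = \frac{4 + O}{2 O}$)
$k{\left(L,l \right)} = \left(L + l\right)^{2}$
$X = \frac{4}{15829}$ ($X = \frac{1}{3951 + \left(1 + \frac{4 + 2}{2 \cdot 2}\right)^{2}} = \frac{1}{3951 + \left(1 + \frac{1}{2} \cdot \frac{1}{2} \cdot 6\right)^{2}} = \frac{1}{3951 + \left(1 + \frac{3}{2}\right)^{2}} = \frac{1}{3951 + \left(\frac{5}{2}\right)^{2}} = \frac{1}{3951 + \frac{25}{4}} = \frac{1}{\frac{15829}{4}} = \frac{4}{15829} \approx 0.0002527$)
$\frac{1}{X} = \frac{1}{\frac{4}{15829}} = \frac{15829}{4}$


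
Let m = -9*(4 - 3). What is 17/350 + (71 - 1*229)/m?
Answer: 55453/3150 ≈ 17.604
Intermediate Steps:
m = -9 (m = -9*1 = -9)
17/350 + (71 - 1*229)/m = 17/350 + (71 - 1*229)/(-9) = 17*(1/350) + (71 - 229)*(-⅑) = 17/350 - 158*(-⅑) = 17/350 + 158/9 = 55453/3150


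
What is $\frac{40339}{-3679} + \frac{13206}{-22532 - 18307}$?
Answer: $- \frac{43486905}{3852479} \approx -11.288$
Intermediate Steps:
$\frac{40339}{-3679} + \frac{13206}{-22532 - 18307} = 40339 \left(- \frac{1}{3679}\right) + \frac{13206}{-22532 - 18307} = - \frac{3103}{283} + \frac{13206}{-40839} = - \frac{3103}{283} + 13206 \left(- \frac{1}{40839}\right) = - \frac{3103}{283} - \frac{4402}{13613} = - \frac{43486905}{3852479}$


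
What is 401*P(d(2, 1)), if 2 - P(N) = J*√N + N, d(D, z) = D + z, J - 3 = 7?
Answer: -401 - 4010*√3 ≈ -7346.5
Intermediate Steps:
J = 10 (J = 3 + 7 = 10)
P(N) = 2 - N - 10*√N (P(N) = 2 - (10*√N + N) = 2 - (N + 10*√N) = 2 + (-N - 10*√N) = 2 - N - 10*√N)
401*P(d(2, 1)) = 401*(2 - (2 + 1) - 10*√(2 + 1)) = 401*(2 - 1*3 - 10*√3) = 401*(2 - 3 - 10*√3) = 401*(-1 - 10*√3) = -401 - 4010*√3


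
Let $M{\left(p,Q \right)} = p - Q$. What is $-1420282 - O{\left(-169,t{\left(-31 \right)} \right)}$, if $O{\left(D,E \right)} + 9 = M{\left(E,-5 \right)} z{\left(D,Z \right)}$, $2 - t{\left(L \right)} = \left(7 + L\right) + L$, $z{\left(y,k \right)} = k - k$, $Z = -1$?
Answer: $-1420273$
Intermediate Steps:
$z{\left(y,k \right)} = 0$
$t{\left(L \right)} = -5 - 2 L$ ($t{\left(L \right)} = 2 - \left(\left(7 + L\right) + L\right) = 2 - \left(7 + 2 L\right) = -5 - 2 L$)
$O{\left(D,E \right)} = -9$ ($O{\left(D,E \right)} = -9 + \left(E - -5\right) 0 = -9 + \left(E + 5\right) 0 = -9 + \left(5 + E\right) 0 = -9 + 0 = -9$)
$-1420282 - O{\left(-169,t{\left(-31 \right)} \right)} = -1420282 - -9 = -1420282 + 9 = -1420273$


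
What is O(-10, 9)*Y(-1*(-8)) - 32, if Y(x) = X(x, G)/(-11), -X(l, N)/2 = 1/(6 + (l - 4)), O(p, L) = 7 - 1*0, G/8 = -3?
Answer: -1753/55 ≈ -31.873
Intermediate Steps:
G = -24 (G = 8*(-3) = -24)
O(p, L) = 7 (O(p, L) = 7 + 0 = 7)
X(l, N) = -2/(2 + l) (X(l, N) = -2/(6 + (l - 4)) = -2/(6 + (-4 + l)) = -2/(2 + l))
Y(x) = 2/(11*(2 + x)) (Y(x) = -2/(2 + x)/(-11) = -2/(2 + x)*(-1/11) = 2/(11*(2 + x)))
O(-10, 9)*Y(-1*(-8)) - 32 = 7*(2/(11*(2 - 1*(-8)))) - 32 = 7*(2/(11*(2 + 8))) - 32 = 7*((2/11)/10) - 32 = 7*((2/11)*(1/10)) - 32 = 7*(1/55) - 32 = 7/55 - 32 = -1753/55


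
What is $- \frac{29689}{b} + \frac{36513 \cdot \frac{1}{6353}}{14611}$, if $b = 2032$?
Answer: $- \frac{2755768130171}{188617723856} \approx -14.61$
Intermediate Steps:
$- \frac{29689}{b} + \frac{36513 \cdot \frac{1}{6353}}{14611} = - \frac{29689}{2032} + \frac{36513 \cdot \frac{1}{6353}}{14611} = \left(-29689\right) \frac{1}{2032} + 36513 \cdot \frac{1}{6353} \cdot \frac{1}{14611} = - \frac{29689}{2032} + \frac{36513}{6353} \cdot \frac{1}{14611} = - \frac{29689}{2032} + \frac{36513}{92823683} = - \frac{2755768130171}{188617723856}$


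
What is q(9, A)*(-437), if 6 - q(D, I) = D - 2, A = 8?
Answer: 437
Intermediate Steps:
q(D, I) = 8 - D (q(D, I) = 6 - (D - 2) = 6 - (-2 + D) = 6 + (2 - D) = 8 - D)
q(9, A)*(-437) = (8 - 1*9)*(-437) = (8 - 9)*(-437) = -1*(-437) = 437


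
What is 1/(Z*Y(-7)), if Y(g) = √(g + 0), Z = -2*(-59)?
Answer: -I*√7/826 ≈ -0.0032031*I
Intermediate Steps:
Z = 118
Y(g) = √g
1/(Z*Y(-7)) = 1/(118*√(-7)) = 1/(118*(I*√7)) = 1/(118*I*√7) = -I*√7/826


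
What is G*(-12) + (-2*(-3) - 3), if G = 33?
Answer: -393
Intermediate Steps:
G*(-12) + (-2*(-3) - 3) = 33*(-12) + (-2*(-3) - 3) = -396 + (6 - 3) = -396 + 3 = -393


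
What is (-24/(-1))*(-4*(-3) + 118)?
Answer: 3120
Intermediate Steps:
(-24/(-1))*(-4*(-3) + 118) = (-24*(-1))*(12 + 118) = 24*130 = 3120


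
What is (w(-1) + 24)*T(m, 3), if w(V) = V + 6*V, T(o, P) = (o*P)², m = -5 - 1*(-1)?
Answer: 2448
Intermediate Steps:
m = -4 (m = -5 + 1 = -4)
T(o, P) = P²*o² (T(o, P) = (P*o)² = P²*o²)
w(V) = 7*V
(w(-1) + 24)*T(m, 3) = (7*(-1) + 24)*(3²*(-4)²) = (-7 + 24)*(9*16) = 17*144 = 2448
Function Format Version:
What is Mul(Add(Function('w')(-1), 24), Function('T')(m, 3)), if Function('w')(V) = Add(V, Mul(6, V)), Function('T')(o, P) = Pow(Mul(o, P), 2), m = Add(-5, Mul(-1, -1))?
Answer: 2448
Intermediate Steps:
m = -4 (m = Add(-5, 1) = -4)
Function('T')(o, P) = Mul(Pow(P, 2), Pow(o, 2)) (Function('T')(o, P) = Pow(Mul(P, o), 2) = Mul(Pow(P, 2), Pow(o, 2)))
Function('w')(V) = Mul(7, V)
Mul(Add(Function('w')(-1), 24), Function('T')(m, 3)) = Mul(Add(Mul(7, -1), 24), Mul(Pow(3, 2), Pow(-4, 2))) = Mul(Add(-7, 24), Mul(9, 16)) = Mul(17, 144) = 2448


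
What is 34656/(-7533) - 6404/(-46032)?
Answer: -42973435/9632196 ≈ -4.4614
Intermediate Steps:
34656/(-7533) - 6404/(-46032) = 34656*(-1/7533) - 6404*(-1/46032) = -11552/2511 + 1601/11508 = -42973435/9632196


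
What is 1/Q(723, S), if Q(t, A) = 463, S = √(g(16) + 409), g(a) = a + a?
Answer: 1/463 ≈ 0.0021598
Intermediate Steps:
g(a) = 2*a
S = 21 (S = √(2*16 + 409) = √(32 + 409) = √441 = 21)
1/Q(723, S) = 1/463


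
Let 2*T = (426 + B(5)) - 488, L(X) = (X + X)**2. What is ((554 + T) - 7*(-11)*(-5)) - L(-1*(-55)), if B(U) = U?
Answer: -23919/2 ≈ -11960.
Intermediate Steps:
L(X) = 4*X**2 (L(X) = (2*X)**2 = 4*X**2)
T = -57/2 (T = ((426 + 5) - 488)/2 = (431 - 488)/2 = (1/2)*(-57) = -57/2 ≈ -28.500)
((554 + T) - 7*(-11)*(-5)) - L(-1*(-55)) = ((554 - 57/2) - 7*(-11)*(-5)) - 4*(-1*(-55))**2 = (1051/2 + 77*(-5)) - 4*55**2 = (1051/2 - 385) - 4*3025 = 281/2 - 1*12100 = 281/2 - 12100 = -23919/2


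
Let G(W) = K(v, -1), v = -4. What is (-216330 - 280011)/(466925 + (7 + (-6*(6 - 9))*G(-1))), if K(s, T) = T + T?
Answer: -165447/155632 ≈ -1.0631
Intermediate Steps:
K(s, T) = 2*T
G(W) = -2 (G(W) = 2*(-1) = -2)
(-216330 - 280011)/(466925 + (7 + (-6*(6 - 9))*G(-1))) = (-216330 - 280011)/(466925 + (7 - 6*(6 - 9)*(-2))) = -496341/(466925 + (7 - 6*(-3)*(-2))) = -496341/(466925 + (7 + 18*(-2))) = -496341/(466925 + (7 - 36)) = -496341/(466925 - 29) = -496341/466896 = -496341*1/466896 = -165447/155632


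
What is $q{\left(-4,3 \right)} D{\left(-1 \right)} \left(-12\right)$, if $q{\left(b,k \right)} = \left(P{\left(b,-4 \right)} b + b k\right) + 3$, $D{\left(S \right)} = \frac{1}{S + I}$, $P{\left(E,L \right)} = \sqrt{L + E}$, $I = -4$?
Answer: $- \frac{108}{5} - \frac{96 i \sqrt{2}}{5} \approx -21.6 - 27.153 i$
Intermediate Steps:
$P{\left(E,L \right)} = \sqrt{E + L}$
$D{\left(S \right)} = \frac{1}{-4 + S}$ ($D{\left(S \right)} = \frac{1}{S - 4} = \frac{1}{-4 + S}$)
$q{\left(b,k \right)} = 3 + b k + b \sqrt{-4 + b}$ ($q{\left(b,k \right)} = \left(\sqrt{b - 4} b + b k\right) + 3 = \left(\sqrt{-4 + b} b + b k\right) + 3 = \left(b \sqrt{-4 + b} + b k\right) + 3 = \left(b k + b \sqrt{-4 + b}\right) + 3 = 3 + b k + b \sqrt{-4 + b}$)
$q{\left(-4,3 \right)} D{\left(-1 \right)} \left(-12\right) = \frac{3 - 12 - 4 \sqrt{-4 - 4}}{-4 - 1} \left(-12\right) = \frac{3 - 12 - 4 \sqrt{-8}}{-5} \left(-12\right) = \left(3 - 12 - 4 \cdot 2 i \sqrt{2}\right) \left(- \frac{1}{5}\right) \left(-12\right) = \left(3 - 12 - 8 i \sqrt{2}\right) \left(- \frac{1}{5}\right) \left(-12\right) = \left(-9 - 8 i \sqrt{2}\right) \left(- \frac{1}{5}\right) \left(-12\right) = \left(\frac{9}{5} + \frac{8 i \sqrt{2}}{5}\right) \left(-12\right) = - \frac{108}{5} - \frac{96 i \sqrt{2}}{5}$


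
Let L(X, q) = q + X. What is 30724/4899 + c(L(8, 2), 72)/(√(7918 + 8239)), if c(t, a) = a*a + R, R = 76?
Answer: 30724/4899 + 5260*√16157/16157 ≈ 47.653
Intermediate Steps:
L(X, q) = X + q
c(t, a) = 76 + a² (c(t, a) = a*a + 76 = a² + 76 = 76 + a²)
30724/4899 + c(L(8, 2), 72)/(√(7918 + 8239)) = 30724/4899 + (76 + 72²)/(√(7918 + 8239)) = 30724*(1/4899) + (76 + 5184)/(√16157) = 30724/4899 + 5260*(√16157/16157) = 30724/4899 + 5260*√16157/16157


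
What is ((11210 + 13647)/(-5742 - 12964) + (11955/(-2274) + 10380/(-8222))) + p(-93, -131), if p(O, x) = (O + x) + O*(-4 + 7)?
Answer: -7444401431295/14572619357 ≈ -510.85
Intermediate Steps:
p(O, x) = x + 4*O (p(O, x) = (O + x) + O*3 = (O + x) + 3*O = x + 4*O)
((11210 + 13647)/(-5742 - 12964) + (11955/(-2274) + 10380/(-8222))) + p(-93, -131) = ((11210 + 13647)/(-5742 - 12964) + (11955/(-2274) + 10380/(-8222))) + (-131 + 4*(-93)) = (24857/(-18706) + (11955*(-1/2274) + 10380*(-1/8222))) + (-131 - 372) = (24857*(-1/18706) + (-3985/758 - 5190/4111)) - 503 = (-24857/18706 - 20316355/3116138) - 503 = -114373894724/14572619357 - 503 = -7444401431295/14572619357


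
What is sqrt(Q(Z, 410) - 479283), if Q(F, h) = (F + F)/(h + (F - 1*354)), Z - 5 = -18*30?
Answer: I*sqrt(109966658273)/479 ≈ 692.3*I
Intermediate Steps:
Z = -535 (Z = 5 - 18*30 = 5 - 540 = -535)
Q(F, h) = 2*F/(-354 + F + h) (Q(F, h) = (2*F)/(h + (F - 354)) = (2*F)/(h + (-354 + F)) = (2*F)/(-354 + F + h) = 2*F/(-354 + F + h))
sqrt(Q(Z, 410) - 479283) = sqrt(2*(-535)/(-354 - 535 + 410) - 479283) = sqrt(2*(-535)/(-479) - 479283) = sqrt(2*(-535)*(-1/479) - 479283) = sqrt(1070/479 - 479283) = sqrt(-229575487/479) = I*sqrt(109966658273)/479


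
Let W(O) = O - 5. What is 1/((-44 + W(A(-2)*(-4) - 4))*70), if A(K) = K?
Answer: -1/3150 ≈ -0.00031746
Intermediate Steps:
W(O) = -5 + O
1/((-44 + W(A(-2)*(-4) - 4))*70) = 1/((-44 + (-5 + (-2*(-4) - 4)))*70) = 1/((-44 + (-5 + (8 - 4)))*70) = 1/((-44 + (-5 + 4))*70) = 1/((-44 - 1)*70) = 1/(-45*70) = 1/(-3150) = -1/3150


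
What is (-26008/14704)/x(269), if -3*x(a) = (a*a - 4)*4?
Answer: 3251/177322888 ≈ 1.8334e-5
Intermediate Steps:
x(a) = 16/3 - 4*a²/3 (x(a) = -(a*a - 4)*4/3 = -(a² - 4)*4/3 = -(-4 + a²)*4/3 = -(-16 + 4*a²)/3 = 16/3 - 4*a²/3)
(-26008/14704)/x(269) = (-26008/14704)/(16/3 - 4/3*269²) = (-26008*1/14704)/(16/3 - 4/3*72361) = -3251/(1838*(16/3 - 289444/3)) = -3251/1838/(-96476) = -3251/1838*(-1/96476) = 3251/177322888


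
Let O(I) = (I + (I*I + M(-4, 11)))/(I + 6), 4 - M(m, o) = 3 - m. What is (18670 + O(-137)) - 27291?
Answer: -1147980/131 ≈ -8763.2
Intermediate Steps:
M(m, o) = 1 + m (M(m, o) = 4 - (3 - m) = 4 + (-3 + m) = 1 + m)
O(I) = (-3 + I + I**2)/(6 + I) (O(I) = (I + (I*I + (1 - 4)))/(I + 6) = (I + (I**2 - 3))/(6 + I) = (I + (-3 + I**2))/(6 + I) = (-3 + I + I**2)/(6 + I))
(18670 + O(-137)) - 27291 = (18670 + (-3 - 137 + (-137)**2)/(6 - 137)) - 27291 = (18670 + (-3 - 137 + 18769)/(-131)) - 27291 = (18670 - 1/131*18629) - 27291 = (18670 - 18629/131) - 27291 = 2427141/131 - 27291 = -1147980/131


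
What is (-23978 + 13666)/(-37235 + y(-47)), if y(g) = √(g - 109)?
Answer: 383967320/1386445381 + 20624*I*√39/1386445381 ≈ 0.27694 + 9.2897e-5*I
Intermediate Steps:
y(g) = √(-109 + g)
(-23978 + 13666)/(-37235 + y(-47)) = (-23978 + 13666)/(-37235 + √(-109 - 47)) = -10312/(-37235 + √(-156)) = -10312/(-37235 + 2*I*√39)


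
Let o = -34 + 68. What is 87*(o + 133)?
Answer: 14529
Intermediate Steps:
o = 34
87*(o + 133) = 87*(34 + 133) = 87*167 = 14529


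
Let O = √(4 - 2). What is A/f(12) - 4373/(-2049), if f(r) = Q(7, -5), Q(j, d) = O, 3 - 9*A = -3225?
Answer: 4373/2049 + 538*√2/3 ≈ 255.75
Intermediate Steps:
A = 1076/3 (A = ⅓ - ⅑*(-3225) = ⅓ + 1075/3 = 1076/3 ≈ 358.67)
O = √2 ≈ 1.4142
Q(j, d) = √2
f(r) = √2
A/f(12) - 4373/(-2049) = 1076/(3*(√2)) - 4373/(-2049) = 1076*(√2/2)/3 - 4373*(-1/2049) = 538*√2/3 + 4373/2049 = 4373/2049 + 538*√2/3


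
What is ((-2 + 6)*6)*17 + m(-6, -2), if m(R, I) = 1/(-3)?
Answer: 1223/3 ≈ 407.67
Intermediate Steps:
m(R, I) = -1/3
((-2 + 6)*6)*17 + m(-6, -2) = ((-2 + 6)*6)*17 - 1/3 = (4*6)*17 - 1/3 = 24*17 - 1/3 = 408 - 1/3 = 1223/3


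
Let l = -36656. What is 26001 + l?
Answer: -10655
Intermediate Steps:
26001 + l = 26001 - 36656 = -10655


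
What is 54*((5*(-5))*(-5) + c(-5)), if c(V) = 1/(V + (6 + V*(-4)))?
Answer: 47268/7 ≈ 6752.6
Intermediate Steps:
c(V) = 1/(6 - 3*V) (c(V) = 1/(V + (6 - 4*V)) = 1/(6 - 3*V))
54*((5*(-5))*(-5) + c(-5)) = 54*((5*(-5))*(-5) - 1/(-6 + 3*(-5))) = 54*(-25*(-5) - 1/(-6 - 15)) = 54*(125 - 1/(-21)) = 54*(125 - 1*(-1/21)) = 54*(125 + 1/21) = 54*(2626/21) = 47268/7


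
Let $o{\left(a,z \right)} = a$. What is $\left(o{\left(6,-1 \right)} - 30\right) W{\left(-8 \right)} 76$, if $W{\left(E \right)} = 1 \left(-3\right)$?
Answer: $5472$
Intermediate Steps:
$W{\left(E \right)} = -3$
$\left(o{\left(6,-1 \right)} - 30\right) W{\left(-8 \right)} 76 = \left(6 - 30\right) \left(-3\right) 76 = \left(-24\right) \left(-3\right) 76 = 72 \cdot 76 = 5472$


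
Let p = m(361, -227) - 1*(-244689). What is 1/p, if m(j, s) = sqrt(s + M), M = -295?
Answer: 81563/19957569081 - I*sqrt(58)/19957569081 ≈ 4.0868e-6 - 3.816e-10*I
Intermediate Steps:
m(j, s) = sqrt(-295 + s) (m(j, s) = sqrt(s - 295) = sqrt(-295 + s))
p = 244689 + 3*I*sqrt(58) (p = sqrt(-295 - 227) - 1*(-244689) = sqrt(-522) + 244689 = 3*I*sqrt(58) + 244689 = 244689 + 3*I*sqrt(58) ≈ 2.4469e+5 + 22.847*I)
1/p = 1/(244689 + 3*I*sqrt(58))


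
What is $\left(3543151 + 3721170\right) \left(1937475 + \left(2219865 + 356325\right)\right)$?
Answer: $32788711446465$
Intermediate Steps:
$\left(3543151 + 3721170\right) \left(1937475 + \left(2219865 + 356325\right)\right) = 7264321 \left(1937475 + 2576190\right) = 7264321 \cdot 4513665 = 32788711446465$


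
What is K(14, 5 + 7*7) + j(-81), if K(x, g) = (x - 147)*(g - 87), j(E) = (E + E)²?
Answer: 30633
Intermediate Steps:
j(E) = 4*E² (j(E) = (2*E)² = 4*E²)
K(x, g) = (-147 + x)*(-87 + g)
K(14, 5 + 7*7) + j(-81) = (12789 - 147*(5 + 7*7) - 87*14 + (5 + 7*7)*14) + 4*(-81)² = (12789 - 147*(5 + 49) - 1218 + (5 + 49)*14) + 4*6561 = (12789 - 147*54 - 1218 + 54*14) + 26244 = (12789 - 7938 - 1218 + 756) + 26244 = 4389 + 26244 = 30633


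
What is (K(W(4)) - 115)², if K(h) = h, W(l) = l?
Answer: 12321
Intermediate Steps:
(K(W(4)) - 115)² = (4 - 115)² = (-111)² = 12321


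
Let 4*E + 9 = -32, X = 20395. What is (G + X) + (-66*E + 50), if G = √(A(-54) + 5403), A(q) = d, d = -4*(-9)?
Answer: 42243/2 + 7*√111 ≈ 21195.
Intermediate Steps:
E = -41/4 (E = -9/4 + (¼)*(-32) = -9/4 - 8 = -41/4 ≈ -10.250)
d = 36
A(q) = 36
G = 7*√111 (G = √(36 + 5403) = √5439 = 7*√111 ≈ 73.750)
(G + X) + (-66*E + 50) = (7*√111 + 20395) + (-66*(-41/4) + 50) = (20395 + 7*√111) + (1353/2 + 50) = (20395 + 7*√111) + 1453/2 = 42243/2 + 7*√111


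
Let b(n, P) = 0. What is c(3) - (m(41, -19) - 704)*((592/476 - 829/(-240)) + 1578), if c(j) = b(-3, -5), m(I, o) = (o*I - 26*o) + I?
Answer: 3570946229/2380 ≈ 1.5004e+6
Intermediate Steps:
m(I, o) = I - 26*o + I*o (m(I, o) = (I*o - 26*o) + I = (-26*o + I*o) + I = I - 26*o + I*o)
c(j) = 0
c(3) - (m(41, -19) - 704)*((592/476 - 829/(-240)) + 1578) = 0 - ((41 - 26*(-19) + 41*(-19)) - 704)*((592/476 - 829/(-240)) + 1578) = 0 - ((41 + 494 - 779) - 704)*((592*(1/476) - 829*(-1/240)) + 1578) = 0 - (-244 - 704)*((148/119 + 829/240) + 1578) = 0 - (-948)*(134171/28560 + 1578) = 0 - (-948)*45201851/28560 = 0 - 1*(-3570946229/2380) = 0 + 3570946229/2380 = 3570946229/2380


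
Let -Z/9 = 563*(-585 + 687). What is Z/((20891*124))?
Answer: -258417/1295242 ≈ -0.19951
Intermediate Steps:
Z = -516834 (Z = -5067*(-585 + 687) = -5067*102 = -9*57426 = -516834)
Z/((20891*124)) = -516834/(20891*124) = -516834/2590484 = -516834*1/2590484 = -258417/1295242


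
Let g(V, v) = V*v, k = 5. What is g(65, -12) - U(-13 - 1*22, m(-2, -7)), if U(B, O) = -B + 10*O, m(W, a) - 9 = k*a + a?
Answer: -485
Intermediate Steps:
m(W, a) = 9 + 6*a (m(W, a) = 9 + (5*a + a) = 9 + 6*a)
g(65, -12) - U(-13 - 1*22, m(-2, -7)) = 65*(-12) - (-(-13 - 1*22) + 10*(9 + 6*(-7))) = -780 - (-(-13 - 22) + 10*(9 - 42)) = -780 - (-1*(-35) + 10*(-33)) = -780 - (35 - 330) = -780 - 1*(-295) = -780 + 295 = -485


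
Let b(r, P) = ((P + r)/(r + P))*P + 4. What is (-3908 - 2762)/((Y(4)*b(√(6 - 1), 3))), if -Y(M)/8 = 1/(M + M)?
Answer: 6670/7 ≈ 952.86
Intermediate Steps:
Y(M) = -4/M (Y(M) = -8/(M + M) = -8*1/(2*M) = -4/M)
b(r, P) = 4 + P (b(r, P) = ((P + r)/(P + r))*P + 4 = 1*P + 4 = P + 4 = 4 + P)
(-3908 - 2762)/((Y(4)*b(√(6 - 1), 3))) = (-3908 - 2762)/(((-4/4)*(4 + 3))) = -6670/(-4*¼*7) = -6670/((-1*7)) = -6670/(-7) = -6670*(-⅐) = 6670/7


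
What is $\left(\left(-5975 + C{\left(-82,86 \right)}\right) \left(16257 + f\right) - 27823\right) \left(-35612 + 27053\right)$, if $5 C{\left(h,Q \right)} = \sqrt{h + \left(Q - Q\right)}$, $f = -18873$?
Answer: $-133544168343 + \frac{22390344 i \sqrt{82}}{5} \approx -1.3354 \cdot 10^{11} + 4.0551 \cdot 10^{7} i$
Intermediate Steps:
$C{\left(h,Q \right)} = \frac{\sqrt{h}}{5}$ ($C{\left(h,Q \right)} = \frac{\sqrt{h + \left(Q - Q\right)}}{5} = \frac{\sqrt{h + 0}}{5} = \frac{\sqrt{h}}{5}$)
$\left(\left(-5975 + C{\left(-82,86 \right)}\right) \left(16257 + f\right) - 27823\right) \left(-35612 + 27053\right) = \left(\left(-5975 + \frac{\sqrt{-82}}{5}\right) \left(16257 - 18873\right) - 27823\right) \left(-35612 + 27053\right) = \left(\left(-5975 + \frac{i \sqrt{82}}{5}\right) \left(-2616\right) - 27823\right) \left(-8559\right) = \left(\left(15630600 - \frac{2616 i \sqrt{82}}{5}\right) - 27823\right) \left(-8559\right) = \left(15602777 - \frac{2616 i \sqrt{82}}{5}\right) \left(-8559\right) = -133544168343 + \frac{22390344 i \sqrt{82}}{5}$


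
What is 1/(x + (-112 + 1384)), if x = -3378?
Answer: -1/2106 ≈ -0.00047483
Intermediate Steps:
1/(x + (-112 + 1384)) = 1/(-3378 + (-112 + 1384)) = 1/(-3378 + 1272) = 1/(-2106) = -1/2106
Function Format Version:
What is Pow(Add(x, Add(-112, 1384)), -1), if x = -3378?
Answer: Rational(-1, 2106) ≈ -0.00047483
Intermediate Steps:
Pow(Add(x, Add(-112, 1384)), -1) = Pow(Add(-3378, Add(-112, 1384)), -1) = Pow(Add(-3378, 1272), -1) = Pow(-2106, -1) = Rational(-1, 2106)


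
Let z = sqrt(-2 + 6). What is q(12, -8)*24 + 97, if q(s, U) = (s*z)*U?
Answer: -4511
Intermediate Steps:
z = 2 (z = sqrt(4) = 2)
q(s, U) = 2*U*s (q(s, U) = (s*2)*U = (2*s)*U = 2*U*s)
q(12, -8)*24 + 97 = (2*(-8)*12)*24 + 97 = -192*24 + 97 = -4608 + 97 = -4511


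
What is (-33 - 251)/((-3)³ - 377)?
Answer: 71/101 ≈ 0.70297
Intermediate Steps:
(-33 - 251)/((-3)³ - 377) = -284/(-27 - 377) = -284/(-404) = -284*(-1/404) = 71/101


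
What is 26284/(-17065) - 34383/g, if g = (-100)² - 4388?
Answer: -734251703/95768780 ≈ -7.6669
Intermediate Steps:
g = 5612 (g = 10000 - 4388 = 5612)
26284/(-17065) - 34383/g = 26284/(-17065) - 34383/5612 = 26284*(-1/17065) - 34383*1/5612 = -26284/17065 - 34383/5612 = -734251703/95768780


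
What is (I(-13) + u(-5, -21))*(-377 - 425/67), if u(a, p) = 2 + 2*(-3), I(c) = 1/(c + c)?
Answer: 1348410/871 ≈ 1548.1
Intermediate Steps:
I(c) = 1/(2*c)
u(a, p) = -4 (u(a, p) = 2 - 6 = -4)
(I(-13) + u(-5, -21))*(-377 - 425/67) = ((½)/(-13) - 4)*(-377 - 425/67) = ((½)*(-1/13) - 4)*(-377 - 425*1/67) = (-1/26 - 4)*(-377 - 425/67) = -105/26*(-25684/67) = 1348410/871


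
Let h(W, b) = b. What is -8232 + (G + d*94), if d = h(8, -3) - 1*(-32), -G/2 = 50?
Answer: -5606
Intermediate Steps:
G = -100 (G = -2*50 = -100)
d = 29 (d = -3 - 1*(-32) = -3 + 32 = 29)
-8232 + (G + d*94) = -8232 + (-100 + 29*94) = -8232 + (-100 + 2726) = -8232 + 2626 = -5606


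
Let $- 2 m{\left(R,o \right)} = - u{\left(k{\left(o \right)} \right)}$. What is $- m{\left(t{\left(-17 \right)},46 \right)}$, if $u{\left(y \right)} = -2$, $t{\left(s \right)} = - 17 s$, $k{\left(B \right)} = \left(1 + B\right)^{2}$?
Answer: $1$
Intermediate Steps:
$m{\left(R,o \right)} = -1$ ($m{\left(R,o \right)} = - \frac{\left(-1\right) \left(-2\right)}{2} = \left(- \frac{1}{2}\right) 2 = -1$)
$- m{\left(t{\left(-17 \right)},46 \right)} = \left(-1\right) \left(-1\right) = 1$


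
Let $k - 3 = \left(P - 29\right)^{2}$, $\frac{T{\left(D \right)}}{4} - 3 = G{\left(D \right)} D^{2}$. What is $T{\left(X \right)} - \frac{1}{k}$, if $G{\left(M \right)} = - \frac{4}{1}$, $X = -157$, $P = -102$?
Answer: $- \frac{6769001009}{17164} \approx -3.9437 \cdot 10^{5}$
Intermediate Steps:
$G{\left(M \right)} = -4$ ($G{\left(M \right)} = \left(-4\right) 1 = -4$)
$T{\left(D \right)} = 12 - 16 D^{2}$ ($T{\left(D \right)} = 12 + 4 \left(- 4 D^{2}\right) = 12 - 16 D^{2}$)
$k = 17164$ ($k = 3 + \left(-102 - 29\right)^{2} = 3 + \left(-131\right)^{2} = 3 + 17161 = 17164$)
$T{\left(X \right)} - \frac{1}{k} = \left(12 - 16 \left(-157\right)^{2}\right) - \frac{1}{17164} = \left(12 - 394384\right) - \frac{1}{17164} = -394372 - \frac{1}{17164} = - \frac{6769001009}{17164}$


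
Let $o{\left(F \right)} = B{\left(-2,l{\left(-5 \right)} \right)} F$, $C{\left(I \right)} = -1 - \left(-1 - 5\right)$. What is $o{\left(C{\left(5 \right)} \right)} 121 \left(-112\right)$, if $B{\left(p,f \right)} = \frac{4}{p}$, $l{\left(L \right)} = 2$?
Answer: $135520$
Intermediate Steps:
$C{\left(I \right)} = 5$ ($C{\left(I \right)} = -1 - -6 = -1 + 6 = 5$)
$o{\left(F \right)} = - 2 F$ ($o{\left(F \right)} = \frac{4}{-2} F = 4 \left(- \frac{1}{2}\right) F = - 2 F$)
$o{\left(C{\left(5 \right)} \right)} 121 \left(-112\right) = \left(-2\right) 5 \cdot 121 \left(-112\right) = \left(-10\right) 121 \left(-112\right) = \left(-1210\right) \left(-112\right) = 135520$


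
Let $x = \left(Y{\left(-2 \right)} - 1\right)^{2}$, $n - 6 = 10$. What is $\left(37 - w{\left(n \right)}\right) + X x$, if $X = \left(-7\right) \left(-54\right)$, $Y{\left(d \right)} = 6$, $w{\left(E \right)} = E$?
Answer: $9471$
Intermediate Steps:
$n = 16$ ($n = 6 + 10 = 16$)
$x = 25$ ($x = \left(6 - 1\right)^{2} = 5^{2} = 25$)
$X = 378$
$\left(37 - w{\left(n \right)}\right) + X x = \left(37 - 16\right) + 378 \cdot 25 = \left(37 - 16\right) + 9450 = 21 + 9450 = 9471$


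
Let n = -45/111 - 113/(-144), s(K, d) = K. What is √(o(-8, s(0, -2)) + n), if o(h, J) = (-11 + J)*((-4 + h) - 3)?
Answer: √32602217/444 ≈ 12.860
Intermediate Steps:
n = 2021/5328 (n = -45*1/111 - 113*(-1/144) = -15/37 + 113/144 = 2021/5328 ≈ 0.37932)
o(h, J) = (-11 + J)*(-7 + h)
√(o(-8, s(0, -2)) + n) = √((77 - 11*(-8) - 7*0 + 0*(-8)) + 2021/5328) = √((77 + 88 + 0 + 0) + 2021/5328) = √(165 + 2021/5328) = √(881141/5328) = √32602217/444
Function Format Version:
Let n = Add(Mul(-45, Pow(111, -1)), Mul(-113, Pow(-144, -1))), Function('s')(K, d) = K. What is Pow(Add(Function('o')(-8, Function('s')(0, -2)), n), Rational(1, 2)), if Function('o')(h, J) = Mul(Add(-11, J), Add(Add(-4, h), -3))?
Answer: Mul(Rational(1, 444), Pow(32602217, Rational(1, 2))) ≈ 12.860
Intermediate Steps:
n = Rational(2021, 5328) (n = Add(Mul(-45, Rational(1, 111)), Mul(-113, Rational(-1, 144))) = Add(Rational(-15, 37), Rational(113, 144)) = Rational(2021, 5328) ≈ 0.37932)
Function('o')(h, J) = Mul(Add(-11, J), Add(-7, h))
Pow(Add(Function('o')(-8, Function('s')(0, -2)), n), Rational(1, 2)) = Pow(Add(Add(77, Mul(-11, -8), Mul(-7, 0), Mul(0, -8)), Rational(2021, 5328)), Rational(1, 2)) = Pow(Add(Add(77, 88, 0, 0), Rational(2021, 5328)), Rational(1, 2)) = Pow(Add(165, Rational(2021, 5328)), Rational(1, 2)) = Pow(Rational(881141, 5328), Rational(1, 2)) = Mul(Rational(1, 444), Pow(32602217, Rational(1, 2)))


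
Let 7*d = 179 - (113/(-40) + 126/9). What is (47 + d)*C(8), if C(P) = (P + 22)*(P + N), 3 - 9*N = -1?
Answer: 53941/3 ≈ 17980.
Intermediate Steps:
N = 4/9 (N = ⅓ - ⅑*(-1) = ⅓ + ⅑ = 4/9 ≈ 0.44444)
C(P) = (22 + P)*(4/9 + P) (C(P) = (P + 22)*(P + 4/9) = (22 + P)*(4/9 + P))
d = 959/40 (d = (179 - (113/(-40) + 126/9))/7 = (179 - (113*(-1/40) + 126*(⅑)))/7 = (179 - (-113/40 + 14))/7 = (179 - 1*447/40)/7 = (179 - 447/40)/7 = (⅐)*(6713/40) = 959/40 ≈ 23.975)
(47 + d)*C(8) = (47 + 959/40)*(88/9 + 8² + (202/9)*8) = 2839*(88/9 + 64 + 1616/9)/40 = (2839/40)*(760/3) = 53941/3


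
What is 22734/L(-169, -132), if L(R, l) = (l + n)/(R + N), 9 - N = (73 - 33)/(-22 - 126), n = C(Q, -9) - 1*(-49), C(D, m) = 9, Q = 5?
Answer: 67178970/1369 ≈ 49072.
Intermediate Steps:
n = 58 (n = 9 - 1*(-49) = 9 + 49 = 58)
N = 343/37 (N = 9 - (73 - 33)/(-22 - 126) = 9 - 40/(-148) = 9 - 40*(-1)/148 = 9 - 1*(-10/37) = 9 + 10/37 = 343/37 ≈ 9.2703)
L(R, l) = (58 + l)/(343/37 + R) (L(R, l) = (l + 58)/(R + 343/37) = (58 + l)/(343/37 + R))
22734/L(-169, -132) = 22734/((37*(58 - 132)/(343 + 37*(-169)))) = 22734/((37*(-74)/(343 - 6253))) = 22734/((37*(-74)/(-5910))) = 22734/((37*(-1/5910)*(-74))) = 22734/(1369/2955) = 22734*(2955/1369) = 67178970/1369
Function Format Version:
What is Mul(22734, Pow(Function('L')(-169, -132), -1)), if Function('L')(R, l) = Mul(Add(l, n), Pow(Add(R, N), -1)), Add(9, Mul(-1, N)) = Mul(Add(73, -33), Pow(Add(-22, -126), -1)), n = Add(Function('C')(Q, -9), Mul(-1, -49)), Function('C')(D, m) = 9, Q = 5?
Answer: Rational(67178970, 1369) ≈ 49072.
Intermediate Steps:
n = 58 (n = Add(9, Mul(-1, -49)) = Add(9, 49) = 58)
N = Rational(343, 37) (N = Add(9, Mul(-1, Mul(Add(73, -33), Pow(Add(-22, -126), -1)))) = Add(9, Mul(-1, Mul(40, Pow(-148, -1)))) = Add(9, Mul(-1, Mul(40, Rational(-1, 148)))) = Add(9, Mul(-1, Rational(-10, 37))) = Add(9, Rational(10, 37)) = Rational(343, 37) ≈ 9.2703)
Function('L')(R, l) = Mul(Pow(Add(Rational(343, 37), R), -1), Add(58, l)) (Function('L')(R, l) = Mul(Add(l, 58), Pow(Add(R, Rational(343, 37)), -1)) = Mul(Add(58, l), Pow(Add(Rational(343, 37), R), -1)) = Mul(Pow(Add(Rational(343, 37), R), -1), Add(58, l)))
Mul(22734, Pow(Function('L')(-169, -132), -1)) = Mul(22734, Pow(Mul(37, Pow(Add(343, Mul(37, -169)), -1), Add(58, -132)), -1)) = Mul(22734, Pow(Mul(37, Pow(Add(343, -6253), -1), -74), -1)) = Mul(22734, Pow(Mul(37, Pow(-5910, -1), -74), -1)) = Mul(22734, Pow(Mul(37, Rational(-1, 5910), -74), -1)) = Mul(22734, Pow(Rational(1369, 2955), -1)) = Mul(22734, Rational(2955, 1369)) = Rational(67178970, 1369)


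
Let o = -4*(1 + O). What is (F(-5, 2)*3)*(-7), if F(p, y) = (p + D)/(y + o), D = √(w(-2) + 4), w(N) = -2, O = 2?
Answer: -21/2 + 21*√2/10 ≈ -7.5302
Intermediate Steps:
D = √2 (D = √(-2 + 4) = √2 ≈ 1.4142)
o = -12 (o = -4*(1 + 2) = -4*3 = -12)
F(p, y) = (p + √2)/(-12 + y) (F(p, y) = (p + √2)/(y - 12) = (p + √2)/(-12 + y))
(F(-5, 2)*3)*(-7) = (((-5 + √2)/(-12 + 2))*3)*(-7) = (((-5 + √2)/(-10))*3)*(-7) = (-(-5 + √2)/10*3)*(-7) = ((½ - √2/10)*3)*(-7) = (3/2 - 3*√2/10)*(-7) = -21/2 + 21*√2/10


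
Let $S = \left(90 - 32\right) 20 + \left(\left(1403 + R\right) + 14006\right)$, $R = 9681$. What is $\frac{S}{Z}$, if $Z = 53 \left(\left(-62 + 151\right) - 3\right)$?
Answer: $\frac{13125}{2279} \approx 5.7591$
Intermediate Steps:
$S = 26250$ ($S = \left(90 - 32\right) 20 + \left(\left(1403 + 9681\right) + 14006\right) = 58 \cdot 20 + \left(11084 + 14006\right) = 1160 + 25090 = 26250$)
$Z = 4558$ ($Z = 53 \left(89 - 3\right) = 53 \cdot 86 = 4558$)
$\frac{S}{Z} = \frac{26250}{4558} = 26250 \cdot \frac{1}{4558} = \frac{13125}{2279}$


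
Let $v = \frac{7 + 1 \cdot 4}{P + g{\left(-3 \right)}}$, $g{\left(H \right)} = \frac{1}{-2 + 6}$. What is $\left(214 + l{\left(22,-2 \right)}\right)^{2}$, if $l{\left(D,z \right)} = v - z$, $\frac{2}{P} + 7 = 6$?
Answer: $\frac{2155024}{49} \approx 43980.0$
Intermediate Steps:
$P = -2$ ($P = \frac{2}{-7 + 6} = \frac{2}{-1} = 2 \left(-1\right) = -2$)
$g{\left(H \right)} = \frac{1}{4}$
$v = - \frac{44}{7}$ ($v = \frac{7 + 1 \cdot 4}{-2 + \frac{1}{4}} = \frac{7 + 4}{- \frac{7}{4}} = 11 \left(- \frac{4}{7}\right) = - \frac{44}{7} \approx -6.2857$)
$l{\left(D,z \right)} = - \frac{44}{7} - z$
$\left(214 + l{\left(22,-2 \right)}\right)^{2} = \left(214 - \frac{30}{7}\right)^{2} = \left(\frac{1468}{7}\right)^{2} = \frac{2155024}{49}$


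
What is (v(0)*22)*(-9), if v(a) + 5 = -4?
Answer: 1782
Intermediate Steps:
v(a) = -9 (v(a) = -5 - 4 = -9)
(v(0)*22)*(-9) = -9*22*(-9) = -198*(-9) = 1782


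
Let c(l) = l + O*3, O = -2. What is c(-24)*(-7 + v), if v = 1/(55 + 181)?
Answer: 24765/118 ≈ 209.87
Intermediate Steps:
v = 1/236 ≈ 0.0042373
c(l) = -6 + l (c(l) = l - 2*3 = l - 6 = -6 + l)
c(-24)*(-7 + v) = (-6 - 24)*(-7 + 1/236) = -30*(-1651/236) = 24765/118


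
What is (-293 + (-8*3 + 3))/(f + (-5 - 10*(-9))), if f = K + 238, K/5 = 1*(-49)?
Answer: -157/39 ≈ -4.0256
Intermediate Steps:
K = -245 (K = 5*(1*(-49)) = 5*(-49) = -245)
f = -7 (f = -245 + 238 = -7)
(-293 + (-8*3 + 3))/(f + (-5 - 10*(-9))) = (-293 + (-8*3 + 3))/(-7 + (-5 - 10*(-9))) = (-293 + (-24 + 3))/(-7 + (-5 + 90)) = (-293 - 21)/(-7 + 85) = -314/78 = -314*1/78 = -157/39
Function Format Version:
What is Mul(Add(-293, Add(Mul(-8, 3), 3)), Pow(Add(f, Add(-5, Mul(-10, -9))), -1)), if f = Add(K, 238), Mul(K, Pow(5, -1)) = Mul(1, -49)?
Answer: Rational(-157, 39) ≈ -4.0256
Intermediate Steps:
K = -245 (K = Mul(5, Mul(1, -49)) = Mul(5, -49) = -245)
f = -7 (f = Add(-245, 238) = -7)
Mul(Add(-293, Add(Mul(-8, 3), 3)), Pow(Add(f, Add(-5, Mul(-10, -9))), -1)) = Mul(Add(-293, Add(Mul(-8, 3), 3)), Pow(Add(-7, Add(-5, Mul(-10, -9))), -1)) = Mul(Add(-293, Add(-24, 3)), Pow(Add(-7, Add(-5, 90)), -1)) = Mul(Add(-293, -21), Pow(Add(-7, 85), -1)) = Mul(-314, Pow(78, -1)) = Mul(-314, Rational(1, 78)) = Rational(-157, 39)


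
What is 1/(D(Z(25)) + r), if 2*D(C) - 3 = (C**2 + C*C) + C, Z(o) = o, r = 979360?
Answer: 1/979999 ≈ 1.0204e-6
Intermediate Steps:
D(C) = 3/2 + C**2 + C/2 (D(C) = 3/2 + ((C**2 + C*C) + C)/2 = 3/2 + ((C**2 + C**2) + C)/2 = 3/2 + (2*C**2 + C)/2 = 3/2 + (C + 2*C**2)/2 = 3/2 + (C**2 + C/2) = 3/2 + C**2 + C/2)
1/(D(Z(25)) + r) = 1/((3/2 + 25**2 + (1/2)*25) + 979360) = 1/((3/2 + 625 + 25/2) + 979360) = 1/(639 + 979360) = 1/979999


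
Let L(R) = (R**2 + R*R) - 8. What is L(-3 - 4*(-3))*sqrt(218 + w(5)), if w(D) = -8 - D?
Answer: 154*sqrt(205) ≈ 2204.9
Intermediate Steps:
L(R) = -8 + 2*R**2 (L(R) = (R**2 + R**2) - 8 = 2*R**2 - 8 = -8 + 2*R**2)
L(-3 - 4*(-3))*sqrt(218 + w(5)) = (-8 + 2*(-3 - 4*(-3))**2)*sqrt(218 + (-8 - 1*5)) = (-8 + 2*(-3 + 12)**2)*sqrt(218 + (-8 - 5)) = (-8 + 2*9**2)*sqrt(218 - 13) = (-8 + 2*81)*sqrt(205) = (-8 + 162)*sqrt(205) = 154*sqrt(205)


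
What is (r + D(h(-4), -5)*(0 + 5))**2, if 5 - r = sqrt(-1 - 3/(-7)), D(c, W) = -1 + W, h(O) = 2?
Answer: 4371/7 + 100*I*sqrt(7)/7 ≈ 624.43 + 37.796*I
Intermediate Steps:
r = 5 - 2*I*sqrt(7)/7 (r = 5 - sqrt(-1 - 3/(-7)) = 5 - sqrt(-1 - 3*(-1/7)) = 5 - sqrt(-1 + 3/7) = 5 - sqrt(-4/7) = 5 - 2*I*sqrt(7)/7 ≈ 5.0 - 0.75593*I)
(r + D(h(-4), -5)*(0 + 5))**2 = ((5 - 2*I*sqrt(7)/7) + (-1 - 5)*(0 + 5))**2 = ((5 - 2*I*sqrt(7)/7) - 6*5)**2 = ((5 - 2*I*sqrt(7)/7) - 30)**2 = (-25 - 2*I*sqrt(7)/7)**2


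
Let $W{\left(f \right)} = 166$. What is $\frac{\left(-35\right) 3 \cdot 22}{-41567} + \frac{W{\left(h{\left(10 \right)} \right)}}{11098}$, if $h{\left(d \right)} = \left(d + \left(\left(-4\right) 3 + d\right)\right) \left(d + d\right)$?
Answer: $\frac{16268251}{230655283} \approx 0.070531$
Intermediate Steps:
$h{\left(d \right)} = 2 d \left(-12 + 2 d\right)$ ($h{\left(d \right)} = \left(d + \left(-12 + d\right)\right) 2 d = \left(-12 + 2 d\right) 2 d = 2 d \left(-12 + 2 d\right)$)
$\frac{\left(-35\right) 3 \cdot 22}{-41567} + \frac{W{\left(h{\left(10 \right)} \right)}}{11098} = \frac{\left(-35\right) 3 \cdot 22}{-41567} + \frac{166}{11098} = \left(-105\right) 22 \left(- \frac{1}{41567}\right) + 166 \cdot \frac{1}{11098} = \left(-2310\right) \left(- \frac{1}{41567}\right) + \frac{83}{5549} = \frac{2310}{41567} + \frac{83}{5549} = \frac{16268251}{230655283}$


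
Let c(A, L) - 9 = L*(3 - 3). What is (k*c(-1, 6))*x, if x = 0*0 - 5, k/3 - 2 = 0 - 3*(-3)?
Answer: -1485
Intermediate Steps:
c(A, L) = 9 (c(A, L) = 9 + L*(3 - 3) = 9 + L*0 = 9 + 0 = 9)
k = 33 (k = 6 + 3*(0 - 3*(-3)) = 6 + 3*(0 + 9) = 6 + 3*9 = 6 + 27 = 33)
x = -5 (x = 0 - 5 = -5)
(k*c(-1, 6))*x = (33*9)*(-5) = 297*(-5) = -1485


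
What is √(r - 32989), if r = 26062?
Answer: I*√6927 ≈ 83.229*I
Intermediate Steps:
√(r - 32989) = √(26062 - 32989) = √(-6927) = I*√6927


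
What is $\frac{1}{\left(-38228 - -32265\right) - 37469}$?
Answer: $- \frac{1}{43432} \approx -2.3025 \cdot 10^{-5}$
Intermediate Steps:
$\frac{1}{\left(-38228 - -32265\right) - 37469} = \frac{1}{\left(-38228 + 32265\right) - 37469} = \frac{1}{-5963 - 37469} = \frac{1}{-43432} = - \frac{1}{43432}$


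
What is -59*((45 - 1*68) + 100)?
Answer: -4543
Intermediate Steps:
-59*((45 - 1*68) + 100) = -59*((45 - 68) + 100) = -59*(-23 + 100) = -59*77 = -4543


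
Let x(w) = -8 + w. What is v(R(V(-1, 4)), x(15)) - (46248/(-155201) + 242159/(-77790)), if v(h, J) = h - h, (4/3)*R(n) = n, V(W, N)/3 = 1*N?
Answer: 41180950879/12073085790 ≈ 3.4110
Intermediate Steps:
V(W, N) = 3*N (V(W, N) = 3*(1*N) = 3*N)
R(n) = 3*n/4
v(h, J) = 0
v(R(V(-1, 4)), x(15)) - (46248/(-155201) + 242159/(-77790)) = 0 - (46248/(-155201) + 242159/(-77790)) = 0 - (46248*(-1/155201) + 242159*(-1/77790)) = 0 - (-46248/155201 - 242159/77790) = 0 - 1*(-41180950879/12073085790) = 0 + 41180950879/12073085790 = 41180950879/12073085790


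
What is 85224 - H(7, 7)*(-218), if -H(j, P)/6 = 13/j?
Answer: 579564/7 ≈ 82795.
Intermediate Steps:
H(j, P) = -78/j
85224 - H(7, 7)*(-218) = 85224 - (-78/7)*(-218) = 85224 - (-78*⅐)*(-218) = 85224 - (-78)*(-218)/7 = 85224 - 1*17004/7 = 85224 - 17004/7 = 579564/7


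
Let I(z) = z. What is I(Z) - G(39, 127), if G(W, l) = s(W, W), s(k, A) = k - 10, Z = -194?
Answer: -223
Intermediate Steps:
s(k, A) = -10 + k
G(W, l) = -10 + W
I(Z) - G(39, 127) = -194 - (-10 + 39) = -194 - 1*29 = -194 - 29 = -223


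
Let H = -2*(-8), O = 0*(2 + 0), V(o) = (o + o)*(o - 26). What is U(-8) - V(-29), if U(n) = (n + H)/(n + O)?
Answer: -3191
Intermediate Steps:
V(o) = 2*o*(-26 + o) (V(o) = (2*o)*(-26 + o) = 2*o*(-26 + o))
O = 0 (O = 0*2 = 0)
H = 16
U(n) = (16 + n)/n (U(n) = (n + 16)/(n + 0) = (16 + n)/n)
U(-8) - V(-29) = (16 - 8)/(-8) - 2*(-29)*(-26 - 29) = -1/8*8 - 2*(-29)*(-55) = -1 - 1*3190 = -1 - 3190 = -3191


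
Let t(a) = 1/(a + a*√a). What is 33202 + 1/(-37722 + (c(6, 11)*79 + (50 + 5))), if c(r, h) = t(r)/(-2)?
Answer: 33914735925467522/1021466657207 + 948*√6/1021466657207 ≈ 33202.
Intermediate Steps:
t(a) = 1/(a + a^(3/2))
c(r, h) = -1/(2*(r + r^(3/2))) (c(r, h) = 1/((r + r^(3/2))*(-2)) = -½/(r + r^(3/2)) = -1/(2*(r + r^(3/2))))
33202 + 1/(-37722 + (c(6, 11)*79 + (50 + 5))) = 33202 + 1/(-37722 + (-1/(2*6 + 2*6^(3/2))*79 + (50 + 5))) = 33202 + 1/(-37722 + (-1/(12 + 2*(6*√6))*79 + 55)) = 33202 + 1/(-37722 + (-1/(12 + 12*√6)*79 + 55)) = 33202 + 1/(-37722 + (-79/(12 + 12*√6) + 55)) = 33202 + 1/(-37722 + (55 - 79/(12 + 12*√6))) = 33202 + 1/(-37667 - 79/(12 + 12*√6))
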